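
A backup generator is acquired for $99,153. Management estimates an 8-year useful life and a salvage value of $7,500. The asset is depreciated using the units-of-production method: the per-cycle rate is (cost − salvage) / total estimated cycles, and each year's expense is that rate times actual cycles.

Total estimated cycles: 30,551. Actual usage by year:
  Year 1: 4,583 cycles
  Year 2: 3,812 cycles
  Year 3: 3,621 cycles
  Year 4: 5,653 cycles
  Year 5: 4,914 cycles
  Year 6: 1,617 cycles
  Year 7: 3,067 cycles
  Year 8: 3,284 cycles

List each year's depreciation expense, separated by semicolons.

Depreciable base = $99,153 − $7,500 = $91,653.
Rate = $91,653 / 30,551 cycles = $3 per cycle.
Year 1: 4,583 × $3 = $13,749. Book value $85,404.
Year 2: 3,812 × $3 = $11,436. Book value $73,968.
Year 3: 3,621 × $3 = $10,863. Book value $63,105.
Year 4: 5,653 × $3 = $16,959. Book value $46,146.
Year 5: 4,914 × $3 = $14,742. Book value $31,404.
Year 6: 1,617 × $3 = $4,851. Book value $26,553.
Year 7: 3,067 × $3 = $9,201. Book value $17,352.
Year 8: 3,284 × $3 = $9,852. Book value $7,500.

$13,749; $11,436; $10,863; $16,959; $14,742; $4,851; $9,201; $9,852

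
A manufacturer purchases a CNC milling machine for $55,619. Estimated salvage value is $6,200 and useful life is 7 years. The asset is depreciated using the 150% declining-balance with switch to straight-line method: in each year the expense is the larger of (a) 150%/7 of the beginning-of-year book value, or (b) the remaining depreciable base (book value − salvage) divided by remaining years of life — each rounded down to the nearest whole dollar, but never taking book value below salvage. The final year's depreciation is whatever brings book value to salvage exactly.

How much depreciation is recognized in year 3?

Depreciable base = $55,619 − $6,200 = $49,419.
Year 1: DB = ⌊$55,619 × 150%/7⌋ = $11,918; SL = ⌊$49,419/7⌋ = $7,059 → take DB $11,918. Book value $43,701.
Year 2: DB = ⌊$43,701 × 150%/7⌋ = $9,364; SL = ⌊$37,501/6⌋ = $6,250 → take DB $9,364. Book value $34,337.
Year 3: DB = ⌊$34,337 × 150%/7⌋ = $7,357; SL = ⌊$28,137/5⌋ = $5,627 → take DB $7,357. Book value $26,980.

$7,357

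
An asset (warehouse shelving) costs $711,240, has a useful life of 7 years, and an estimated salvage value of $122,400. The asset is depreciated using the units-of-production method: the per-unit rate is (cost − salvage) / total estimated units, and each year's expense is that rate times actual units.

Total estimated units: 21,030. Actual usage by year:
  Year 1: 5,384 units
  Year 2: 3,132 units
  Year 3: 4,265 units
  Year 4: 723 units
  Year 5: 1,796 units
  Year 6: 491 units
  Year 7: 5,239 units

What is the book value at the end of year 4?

Depreciable base = $711,240 − $122,400 = $588,840.
Rate = $588,840 / 21,030 units = $28 per unit.
Year 1: 5,384 × $28 = $150,752. Book value $560,488.
Year 2: 3,132 × $28 = $87,696. Book value $472,792.
Year 3: 4,265 × $28 = $119,420. Book value $353,372.
Year 4: 723 × $28 = $20,244. Book value $333,128.

$333,128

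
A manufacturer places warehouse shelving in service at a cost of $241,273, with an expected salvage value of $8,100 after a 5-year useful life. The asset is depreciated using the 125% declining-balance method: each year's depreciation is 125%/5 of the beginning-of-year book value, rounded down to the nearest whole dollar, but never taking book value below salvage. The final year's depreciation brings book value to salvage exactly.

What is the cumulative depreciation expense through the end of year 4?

$164,932

Depreciable base = $241,273 − $8,100 = $233,173.
Year 1: ⌊$241,273 × 125%/5⌋ = $60,318. Book value $180,955.
Year 2: ⌊$180,955 × 125%/5⌋ = $45,238. Book value $135,717.
Year 3: ⌊$135,717 × 125%/5⌋ = $33,929. Book value $101,788.
Year 4: ⌊$101,788 × 125%/5⌋ = $25,447. Book value $76,341.
Accumulated through year 4 = $241,273 − $76,341 = $164,932.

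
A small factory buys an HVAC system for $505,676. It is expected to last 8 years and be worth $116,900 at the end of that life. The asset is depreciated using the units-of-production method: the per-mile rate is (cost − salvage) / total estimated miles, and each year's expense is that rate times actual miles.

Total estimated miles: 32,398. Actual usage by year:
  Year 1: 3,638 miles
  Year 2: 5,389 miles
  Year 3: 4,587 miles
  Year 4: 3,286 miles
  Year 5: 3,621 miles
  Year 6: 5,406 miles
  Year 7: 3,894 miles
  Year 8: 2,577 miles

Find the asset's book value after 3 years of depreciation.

$342,308

Depreciable base = $505,676 − $116,900 = $388,776.
Rate = $388,776 / 32,398 miles = $12 per mile.
Year 1: 3,638 × $12 = $43,656. Book value $462,020.
Year 2: 5,389 × $12 = $64,668. Book value $397,352.
Year 3: 4,587 × $12 = $55,044. Book value $342,308.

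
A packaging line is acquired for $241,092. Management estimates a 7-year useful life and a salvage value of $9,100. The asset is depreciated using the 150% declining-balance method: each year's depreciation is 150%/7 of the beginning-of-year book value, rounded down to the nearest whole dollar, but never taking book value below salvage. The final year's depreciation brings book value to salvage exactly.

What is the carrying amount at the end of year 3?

$116,945

Depreciable base = $241,092 − $9,100 = $231,992.
Year 1: ⌊$241,092 × 150%/7⌋ = $51,662. Book value $189,430.
Year 2: ⌊$189,430 × 150%/7⌋ = $40,592. Book value $148,838.
Year 3: ⌊$148,838 × 150%/7⌋ = $31,893. Book value $116,945.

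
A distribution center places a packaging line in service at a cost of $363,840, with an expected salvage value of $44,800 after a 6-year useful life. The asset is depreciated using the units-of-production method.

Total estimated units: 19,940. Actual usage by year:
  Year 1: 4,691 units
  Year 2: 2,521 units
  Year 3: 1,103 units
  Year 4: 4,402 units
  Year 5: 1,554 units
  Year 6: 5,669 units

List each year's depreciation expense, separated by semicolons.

Depreciable base = $363,840 − $44,800 = $319,040.
Rate = $319,040 / 19,940 units = $16 per unit.
Year 1: 4,691 × $16 = $75,056. Book value $288,784.
Year 2: 2,521 × $16 = $40,336. Book value $248,448.
Year 3: 1,103 × $16 = $17,648. Book value $230,800.
Year 4: 4,402 × $16 = $70,432. Book value $160,368.
Year 5: 1,554 × $16 = $24,864. Book value $135,504.
Year 6: 5,669 × $16 = $90,704. Book value $44,800.

$75,056; $40,336; $17,648; $70,432; $24,864; $90,704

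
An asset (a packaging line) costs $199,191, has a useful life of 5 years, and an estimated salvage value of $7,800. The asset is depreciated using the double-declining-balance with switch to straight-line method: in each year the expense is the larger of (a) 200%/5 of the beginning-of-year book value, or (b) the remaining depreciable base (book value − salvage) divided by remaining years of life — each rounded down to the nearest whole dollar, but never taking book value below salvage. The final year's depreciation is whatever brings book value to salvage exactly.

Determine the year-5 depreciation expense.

$17,613

Depreciable base = $199,191 − $7,800 = $191,391.
Year 1: DB = ⌊$199,191 × 200%/5⌋ = $79,676; SL = ⌊$191,391/5⌋ = $38,278 → take DB $79,676. Book value $119,515.
Year 2: DB = ⌊$119,515 × 200%/5⌋ = $47,806; SL = ⌊$111,715/4⌋ = $27,928 → take DB $47,806. Book value $71,709.
Year 3: DB = ⌊$71,709 × 200%/5⌋ = $28,683; SL = ⌊$63,909/3⌋ = $21,303 → take DB $28,683. Book value $43,026.
Year 4: DB = ⌊$43,026 × 200%/5⌋ = $17,210; SL = ⌊$35,226/2⌋ = $17,613 → take SL $17,613. Book value $25,413.
Year 5 (final): $25,413 − $7,800 = $17,613. Book value $7,800.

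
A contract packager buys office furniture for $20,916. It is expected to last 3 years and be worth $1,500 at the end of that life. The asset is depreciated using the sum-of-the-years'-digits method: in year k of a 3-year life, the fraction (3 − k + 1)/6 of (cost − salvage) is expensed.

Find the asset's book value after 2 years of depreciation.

$4,736

Depreciable base = $20,916 − $1,500 = $19,416.
Sum of the years' digits = 3+2+1 = 6.
Year 1: $19,416 × 3/6 = $9,708. Book value $11,208.
Year 2: $19,416 × 2/6 = $6,472. Book value $4,736.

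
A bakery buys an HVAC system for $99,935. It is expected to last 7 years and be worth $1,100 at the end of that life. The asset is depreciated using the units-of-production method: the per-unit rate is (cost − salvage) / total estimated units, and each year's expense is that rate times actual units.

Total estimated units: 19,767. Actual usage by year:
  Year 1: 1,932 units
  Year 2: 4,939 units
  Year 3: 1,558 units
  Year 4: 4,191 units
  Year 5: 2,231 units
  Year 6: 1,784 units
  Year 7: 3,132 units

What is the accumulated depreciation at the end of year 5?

Depreciable base = $99,935 − $1,100 = $98,835.
Rate = $98,835 / 19,767 units = $5 per unit.
Year 1: 1,932 × $5 = $9,660. Book value $90,275.
Year 2: 4,939 × $5 = $24,695. Book value $65,580.
Year 3: 1,558 × $5 = $7,790. Book value $57,790.
Year 4: 4,191 × $5 = $20,955. Book value $36,835.
Year 5: 2,231 × $5 = $11,155. Book value $25,680.
Accumulated through year 5 = $99,935 − $25,680 = $74,255.

$74,255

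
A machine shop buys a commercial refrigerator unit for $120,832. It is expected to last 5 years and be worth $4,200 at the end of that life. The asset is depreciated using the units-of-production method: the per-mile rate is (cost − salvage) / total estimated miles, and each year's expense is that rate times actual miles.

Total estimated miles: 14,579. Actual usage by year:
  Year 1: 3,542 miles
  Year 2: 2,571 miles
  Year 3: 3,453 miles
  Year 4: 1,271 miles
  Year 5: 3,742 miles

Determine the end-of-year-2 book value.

$71,928

Depreciable base = $120,832 − $4,200 = $116,632.
Rate = $116,632 / 14,579 miles = $8 per mile.
Year 1: 3,542 × $8 = $28,336. Book value $92,496.
Year 2: 2,571 × $8 = $20,568. Book value $71,928.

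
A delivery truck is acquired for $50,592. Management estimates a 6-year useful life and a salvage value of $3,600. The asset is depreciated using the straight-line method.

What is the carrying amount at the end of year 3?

Depreciable base = $50,592 − $3,600 = $46,992.
Annual expense = $46,992 / 6 = $7,832.
End of year 1: book value $42,760.
End of year 2: book value $34,928.
End of year 3: book value $27,096.

$27,096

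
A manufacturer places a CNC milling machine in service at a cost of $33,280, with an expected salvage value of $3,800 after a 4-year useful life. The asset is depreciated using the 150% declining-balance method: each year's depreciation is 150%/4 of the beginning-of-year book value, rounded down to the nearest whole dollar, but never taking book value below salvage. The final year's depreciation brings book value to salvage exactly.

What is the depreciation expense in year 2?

$7,800

Depreciable base = $33,280 − $3,800 = $29,480.
Year 1: ⌊$33,280 × 150%/4⌋ = $12,480. Book value $20,800.
Year 2: ⌊$20,800 × 150%/4⌋ = $7,800. Book value $13,000.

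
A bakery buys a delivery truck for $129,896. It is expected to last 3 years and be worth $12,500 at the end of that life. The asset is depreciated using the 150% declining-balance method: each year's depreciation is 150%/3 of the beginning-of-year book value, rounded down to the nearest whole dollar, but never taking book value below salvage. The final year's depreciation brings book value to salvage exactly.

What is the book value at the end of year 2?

Depreciable base = $129,896 − $12,500 = $117,396.
Year 1: ⌊$129,896 × 150%/3⌋ = $64,948. Book value $64,948.
Year 2: ⌊$64,948 × 150%/3⌋ = $32,474. Book value $32,474.

$32,474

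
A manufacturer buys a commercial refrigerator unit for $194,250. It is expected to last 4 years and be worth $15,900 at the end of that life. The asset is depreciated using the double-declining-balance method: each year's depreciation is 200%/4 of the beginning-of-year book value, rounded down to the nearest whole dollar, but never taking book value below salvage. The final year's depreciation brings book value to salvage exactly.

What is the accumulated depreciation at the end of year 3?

Depreciable base = $194,250 − $15,900 = $178,350.
Year 1: ⌊$194,250 × 200%/4⌋ = $97,125. Book value $97,125.
Year 2: ⌊$97,125 × 200%/4⌋ = $48,562. Book value $48,563.
Year 3: ⌊$48,563 × 200%/4⌋ = $24,281. Book value $24,282.
Accumulated through year 3 = $194,250 − $24,282 = $169,968.

$169,968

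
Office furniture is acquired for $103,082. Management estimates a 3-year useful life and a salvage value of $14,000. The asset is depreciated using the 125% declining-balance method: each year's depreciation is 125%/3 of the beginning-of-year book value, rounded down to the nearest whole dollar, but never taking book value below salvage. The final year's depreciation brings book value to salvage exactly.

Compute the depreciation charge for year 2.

$25,055

Depreciable base = $103,082 − $14,000 = $89,082.
Year 1: ⌊$103,082 × 125%/3⌋ = $42,950. Book value $60,132.
Year 2: ⌊$60,132 × 125%/3⌋ = $25,055. Book value $35,077.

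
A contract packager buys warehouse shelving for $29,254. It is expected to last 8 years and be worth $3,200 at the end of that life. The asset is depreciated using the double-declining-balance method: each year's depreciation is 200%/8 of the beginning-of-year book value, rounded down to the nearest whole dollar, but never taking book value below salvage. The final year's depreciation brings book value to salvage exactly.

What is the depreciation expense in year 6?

Depreciable base = $29,254 − $3,200 = $26,054.
Year 1: ⌊$29,254 × 200%/8⌋ = $7,313. Book value $21,941.
Year 2: ⌊$21,941 × 200%/8⌋ = $5,485. Book value $16,456.
Year 3: ⌊$16,456 × 200%/8⌋ = $4,114. Book value $12,342.
Year 4: ⌊$12,342 × 200%/8⌋ = $3,085. Book value $9,257.
Year 5: ⌊$9,257 × 200%/8⌋ = $2,314. Book value $6,943.
Year 6: ⌊$6,943 × 200%/8⌋ = $1,735. Book value $5,208.

$1,735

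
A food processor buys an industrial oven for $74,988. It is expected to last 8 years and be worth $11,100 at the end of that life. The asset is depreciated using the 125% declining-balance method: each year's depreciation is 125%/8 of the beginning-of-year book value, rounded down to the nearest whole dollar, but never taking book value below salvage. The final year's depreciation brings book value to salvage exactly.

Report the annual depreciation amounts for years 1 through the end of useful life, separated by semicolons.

$11,716; $9,886; $8,341; $7,038; $5,938; $5,010; $4,227; $11,732

Depreciable base = $74,988 − $11,100 = $63,888.
Year 1: ⌊$74,988 × 125%/8⌋ = $11,716. Book value $63,272.
Year 2: ⌊$63,272 × 125%/8⌋ = $9,886. Book value $53,386.
Year 3: ⌊$53,386 × 125%/8⌋ = $8,341. Book value $45,045.
Year 4: ⌊$45,045 × 125%/8⌋ = $7,038. Book value $38,007.
Year 5: ⌊$38,007 × 125%/8⌋ = $5,938. Book value $32,069.
Year 6: ⌊$32,069 × 125%/8⌋ = $5,010. Book value $27,059.
Year 7: ⌊$27,059 × 125%/8⌋ = $4,227. Book value $22,832.
Year 8 (final): $22,832 − $11,100 = $11,732. Book value $11,100.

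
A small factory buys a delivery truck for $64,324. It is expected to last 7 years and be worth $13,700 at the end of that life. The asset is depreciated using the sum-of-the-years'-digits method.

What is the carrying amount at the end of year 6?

$15,508

Depreciable base = $64,324 − $13,700 = $50,624.
Sum of the years' digits = 7+6+5+4+3+2+1 = 28.
Year 1: $50,624 × 7/28 = $12,656. Book value $51,668.
Year 2: $50,624 × 6/28 = $10,848. Book value $40,820.
Year 3: $50,624 × 5/28 = $9,040. Book value $31,780.
Year 4: $50,624 × 4/28 = $7,232. Book value $24,548.
Year 5: $50,624 × 3/28 = $5,424. Book value $19,124.
Year 6: $50,624 × 2/28 = $3,616. Book value $15,508.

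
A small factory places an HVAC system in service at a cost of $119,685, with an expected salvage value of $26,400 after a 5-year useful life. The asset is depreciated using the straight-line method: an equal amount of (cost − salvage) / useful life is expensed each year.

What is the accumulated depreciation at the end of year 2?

Depreciable base = $119,685 − $26,400 = $93,285.
Annual expense = $93,285 / 5 = $18,657.
End of year 1: book value $101,028.
End of year 2: book value $82,371.
Accumulated through year 2 = $119,685 − $82,371 = $37,314.

$37,314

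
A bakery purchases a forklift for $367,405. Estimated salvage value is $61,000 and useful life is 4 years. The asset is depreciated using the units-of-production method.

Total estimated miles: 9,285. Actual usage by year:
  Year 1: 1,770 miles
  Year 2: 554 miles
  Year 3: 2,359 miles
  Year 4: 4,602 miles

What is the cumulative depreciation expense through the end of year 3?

Depreciable base = $367,405 − $61,000 = $306,405.
Rate = $306,405 / 9,285 miles = $33 per mile.
Year 1: 1,770 × $33 = $58,410. Book value $308,995.
Year 2: 554 × $33 = $18,282. Book value $290,713.
Year 3: 2,359 × $33 = $77,847. Book value $212,866.
Accumulated through year 3 = $367,405 − $212,866 = $154,539.

$154,539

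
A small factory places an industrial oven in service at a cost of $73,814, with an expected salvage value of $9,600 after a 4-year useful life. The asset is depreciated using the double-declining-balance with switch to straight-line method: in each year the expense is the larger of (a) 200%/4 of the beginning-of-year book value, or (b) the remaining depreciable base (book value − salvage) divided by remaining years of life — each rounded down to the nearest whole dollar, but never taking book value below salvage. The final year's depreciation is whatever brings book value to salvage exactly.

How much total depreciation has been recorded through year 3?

$64,214

Depreciable base = $73,814 − $9,600 = $64,214.
Year 1: DB = ⌊$73,814 × 200%/4⌋ = $36,907; SL = ⌊$64,214/4⌋ = $16,053 → take DB $36,907. Book value $36,907.
Year 2: DB = ⌊$36,907 × 200%/4⌋ = $18,453; SL = ⌊$27,307/3⌋ = $9,102 → take DB $18,453. Book value $18,454.
Year 3: DB = ⌊$18,454 × 200%/4⌋ = $9,227; SL = ⌊$8,854/2⌋ = $4,427 → take DB $9,227, capped at $8,854. Book value $9,600.
Accumulated through year 3 = $73,814 − $9,600 = $64,214.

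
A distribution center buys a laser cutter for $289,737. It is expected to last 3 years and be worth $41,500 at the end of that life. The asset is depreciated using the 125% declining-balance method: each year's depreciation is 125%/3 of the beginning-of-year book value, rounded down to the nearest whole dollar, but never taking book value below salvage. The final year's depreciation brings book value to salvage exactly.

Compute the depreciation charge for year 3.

Depreciable base = $289,737 − $41,500 = $248,237.
Year 1: ⌊$289,737 × 125%/3⌋ = $120,723. Book value $169,014.
Year 2: ⌊$169,014 × 125%/3⌋ = $70,422. Book value $98,592.
Year 3 (final): $98,592 − $41,500 = $57,092. Book value $41,500.

$57,092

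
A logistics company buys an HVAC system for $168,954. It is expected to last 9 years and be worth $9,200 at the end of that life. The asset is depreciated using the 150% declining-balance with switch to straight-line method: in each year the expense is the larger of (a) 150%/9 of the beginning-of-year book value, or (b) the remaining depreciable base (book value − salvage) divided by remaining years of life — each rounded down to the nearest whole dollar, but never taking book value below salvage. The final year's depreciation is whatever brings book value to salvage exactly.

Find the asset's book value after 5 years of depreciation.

$67,024

Depreciable base = $168,954 − $9,200 = $159,754.
Year 1: DB = ⌊$168,954 × 150%/9⌋ = $28,159; SL = ⌊$159,754/9⌋ = $17,750 → take DB $28,159. Book value $140,795.
Year 2: DB = ⌊$140,795 × 150%/9⌋ = $23,465; SL = ⌊$131,595/8⌋ = $16,449 → take DB $23,465. Book value $117,330.
Year 3: DB = ⌊$117,330 × 150%/9⌋ = $19,555; SL = ⌊$108,130/7⌋ = $15,447 → take DB $19,555. Book value $97,775.
Year 4: DB = ⌊$97,775 × 150%/9⌋ = $16,295; SL = ⌊$88,575/6⌋ = $14,762 → take DB $16,295. Book value $81,480.
Year 5: DB = ⌊$81,480 × 150%/9⌋ = $13,580; SL = ⌊$72,280/5⌋ = $14,456 → take SL $14,456. Book value $67,024.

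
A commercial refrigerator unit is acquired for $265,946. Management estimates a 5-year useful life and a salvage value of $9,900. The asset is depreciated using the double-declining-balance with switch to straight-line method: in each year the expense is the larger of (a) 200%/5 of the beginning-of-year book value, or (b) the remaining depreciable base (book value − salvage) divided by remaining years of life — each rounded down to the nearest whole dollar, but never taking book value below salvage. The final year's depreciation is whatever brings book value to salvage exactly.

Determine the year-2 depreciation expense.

$63,827

Depreciable base = $265,946 − $9,900 = $256,046.
Year 1: DB = ⌊$265,946 × 200%/5⌋ = $106,378; SL = ⌊$256,046/5⌋ = $51,209 → take DB $106,378. Book value $159,568.
Year 2: DB = ⌊$159,568 × 200%/5⌋ = $63,827; SL = ⌊$149,668/4⌋ = $37,417 → take DB $63,827. Book value $95,741.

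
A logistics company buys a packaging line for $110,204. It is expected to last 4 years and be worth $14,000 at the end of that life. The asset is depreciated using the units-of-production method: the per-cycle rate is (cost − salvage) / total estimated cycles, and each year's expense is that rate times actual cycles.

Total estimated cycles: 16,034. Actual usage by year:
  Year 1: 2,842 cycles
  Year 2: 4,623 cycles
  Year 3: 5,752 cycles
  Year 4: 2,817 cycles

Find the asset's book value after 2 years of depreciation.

$65,414

Depreciable base = $110,204 − $14,000 = $96,204.
Rate = $96,204 / 16,034 cycles = $6 per cycle.
Year 1: 2,842 × $6 = $17,052. Book value $93,152.
Year 2: 4,623 × $6 = $27,738. Book value $65,414.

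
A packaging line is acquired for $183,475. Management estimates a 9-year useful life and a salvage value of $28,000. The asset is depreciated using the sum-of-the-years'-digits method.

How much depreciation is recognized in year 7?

Depreciable base = $183,475 − $28,000 = $155,475.
Sum of the years' digits = 9+8+7+6+5+4+3+2+1 = 45.
Year 1: $155,475 × 9/45 = $31,095. Book value $152,380.
Year 2: $155,475 × 8/45 = $27,640. Book value $124,740.
Year 3: $155,475 × 7/45 = $24,185. Book value $100,555.
Year 4: $155,475 × 6/45 = $20,730. Book value $79,825.
Year 5: $155,475 × 5/45 = $17,275. Book value $62,550.
Year 6: $155,475 × 4/45 = $13,820. Book value $48,730.
Year 7: $155,475 × 3/45 = $10,365. Book value $38,365.

$10,365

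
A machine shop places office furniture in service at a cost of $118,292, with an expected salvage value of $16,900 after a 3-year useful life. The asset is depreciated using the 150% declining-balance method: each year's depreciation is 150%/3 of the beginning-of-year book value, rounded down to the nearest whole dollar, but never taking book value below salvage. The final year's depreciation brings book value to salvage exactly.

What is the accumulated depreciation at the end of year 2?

Depreciable base = $118,292 − $16,900 = $101,392.
Year 1: ⌊$118,292 × 150%/3⌋ = $59,146. Book value $59,146.
Year 2: ⌊$59,146 × 150%/3⌋ = $29,573. Book value $29,573.
Accumulated through year 2 = $118,292 − $29,573 = $88,719.

$88,719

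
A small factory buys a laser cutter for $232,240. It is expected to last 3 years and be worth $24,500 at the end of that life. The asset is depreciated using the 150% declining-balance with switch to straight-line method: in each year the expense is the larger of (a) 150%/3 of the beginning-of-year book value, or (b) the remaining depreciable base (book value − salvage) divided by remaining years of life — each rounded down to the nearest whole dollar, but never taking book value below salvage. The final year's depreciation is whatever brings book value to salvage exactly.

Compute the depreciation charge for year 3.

Depreciable base = $232,240 − $24,500 = $207,740.
Year 1: DB = ⌊$232,240 × 150%/3⌋ = $116,120; SL = ⌊$207,740/3⌋ = $69,246 → take DB $116,120. Book value $116,120.
Year 2: DB = ⌊$116,120 × 150%/3⌋ = $58,060; SL = ⌊$91,620/2⌋ = $45,810 → take DB $58,060. Book value $58,060.
Year 3 (final): $58,060 − $24,500 = $33,560. Book value $24,500.

$33,560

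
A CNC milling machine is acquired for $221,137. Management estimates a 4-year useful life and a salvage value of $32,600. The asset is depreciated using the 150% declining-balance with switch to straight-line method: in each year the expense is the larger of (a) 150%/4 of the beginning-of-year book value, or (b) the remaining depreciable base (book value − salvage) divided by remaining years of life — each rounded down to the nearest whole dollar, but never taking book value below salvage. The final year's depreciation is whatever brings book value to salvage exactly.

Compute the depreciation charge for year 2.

$51,829

Depreciable base = $221,137 − $32,600 = $188,537.
Year 1: DB = ⌊$221,137 × 150%/4⌋ = $82,926; SL = ⌊$188,537/4⌋ = $47,134 → take DB $82,926. Book value $138,211.
Year 2: DB = ⌊$138,211 × 150%/4⌋ = $51,829; SL = ⌊$105,611/3⌋ = $35,203 → take DB $51,829. Book value $86,382.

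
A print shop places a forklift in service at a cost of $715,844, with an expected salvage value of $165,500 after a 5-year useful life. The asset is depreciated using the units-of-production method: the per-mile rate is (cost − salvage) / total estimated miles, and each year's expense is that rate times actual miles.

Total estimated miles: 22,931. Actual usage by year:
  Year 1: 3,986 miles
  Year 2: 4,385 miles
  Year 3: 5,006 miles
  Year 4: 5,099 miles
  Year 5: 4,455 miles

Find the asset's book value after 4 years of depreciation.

Depreciable base = $715,844 − $165,500 = $550,344.
Rate = $550,344 / 22,931 miles = $24 per mile.
Year 1: 3,986 × $24 = $95,664. Book value $620,180.
Year 2: 4,385 × $24 = $105,240. Book value $514,940.
Year 3: 5,006 × $24 = $120,144. Book value $394,796.
Year 4: 5,099 × $24 = $122,376. Book value $272,420.

$272,420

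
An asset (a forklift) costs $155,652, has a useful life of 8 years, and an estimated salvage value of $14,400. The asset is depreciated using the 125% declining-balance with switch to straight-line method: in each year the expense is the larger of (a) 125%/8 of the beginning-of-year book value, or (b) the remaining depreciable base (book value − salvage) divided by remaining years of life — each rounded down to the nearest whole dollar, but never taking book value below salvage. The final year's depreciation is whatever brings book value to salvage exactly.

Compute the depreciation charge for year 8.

Depreciable base = $155,652 − $14,400 = $141,252.
Year 1: DB = ⌊$155,652 × 125%/8⌋ = $24,320; SL = ⌊$141,252/8⌋ = $17,656 → take DB $24,320. Book value $131,332.
Year 2: DB = ⌊$131,332 × 125%/8⌋ = $20,520; SL = ⌊$116,932/7⌋ = $16,704 → take DB $20,520. Book value $110,812.
Year 3: DB = ⌊$110,812 × 125%/8⌋ = $17,314; SL = ⌊$96,412/6⌋ = $16,068 → take DB $17,314. Book value $93,498.
Year 4: DB = ⌊$93,498 × 125%/8⌋ = $14,609; SL = ⌊$79,098/5⌋ = $15,819 → take SL $15,819. Book value $77,679.
Year 5: DB = ⌊$77,679 × 125%/8⌋ = $12,137; SL = ⌊$63,279/4⌋ = $15,819 → take SL $15,819. Book value $61,860.
Year 6: DB = ⌊$61,860 × 125%/8⌋ = $9,665; SL = ⌊$47,460/3⌋ = $15,820 → take SL $15,820. Book value $46,040.
Year 7: DB = ⌊$46,040 × 125%/8⌋ = $7,193; SL = ⌊$31,640/2⌋ = $15,820 → take SL $15,820. Book value $30,220.
Year 8 (final): $30,220 − $14,400 = $15,820. Book value $14,400.

$15,820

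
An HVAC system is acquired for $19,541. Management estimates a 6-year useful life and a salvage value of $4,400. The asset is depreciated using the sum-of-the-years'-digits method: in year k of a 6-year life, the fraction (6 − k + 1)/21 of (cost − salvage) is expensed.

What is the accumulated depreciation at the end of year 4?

Depreciable base = $19,541 − $4,400 = $15,141.
Sum of the years' digits = 6+5+4+3+2+1 = 21.
Year 1: $15,141 × 6/21 = $4,326. Book value $15,215.
Year 2: $15,141 × 5/21 = $3,605. Book value $11,610.
Year 3: $15,141 × 4/21 = $2,884. Book value $8,726.
Year 4: $15,141 × 3/21 = $2,163. Book value $6,563.
Accumulated through year 4 = $19,541 − $6,563 = $12,978.

$12,978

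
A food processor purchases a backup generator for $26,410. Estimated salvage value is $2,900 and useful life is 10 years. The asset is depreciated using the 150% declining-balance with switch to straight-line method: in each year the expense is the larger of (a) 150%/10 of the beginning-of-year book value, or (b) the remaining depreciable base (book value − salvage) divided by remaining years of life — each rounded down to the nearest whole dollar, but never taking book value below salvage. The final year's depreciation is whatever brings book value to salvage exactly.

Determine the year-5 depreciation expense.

$2,068

Depreciable base = $26,410 − $2,900 = $23,510.
Year 1: DB = ⌊$26,410 × 150%/10⌋ = $3,961; SL = ⌊$23,510/10⌋ = $2,351 → take DB $3,961. Book value $22,449.
Year 2: DB = ⌊$22,449 × 150%/10⌋ = $3,367; SL = ⌊$19,549/9⌋ = $2,172 → take DB $3,367. Book value $19,082.
Year 3: DB = ⌊$19,082 × 150%/10⌋ = $2,862; SL = ⌊$16,182/8⌋ = $2,022 → take DB $2,862. Book value $16,220.
Year 4: DB = ⌊$16,220 × 150%/10⌋ = $2,433; SL = ⌊$13,320/7⌋ = $1,902 → take DB $2,433. Book value $13,787.
Year 5: DB = ⌊$13,787 × 150%/10⌋ = $2,068; SL = ⌊$10,887/6⌋ = $1,814 → take DB $2,068. Book value $11,719.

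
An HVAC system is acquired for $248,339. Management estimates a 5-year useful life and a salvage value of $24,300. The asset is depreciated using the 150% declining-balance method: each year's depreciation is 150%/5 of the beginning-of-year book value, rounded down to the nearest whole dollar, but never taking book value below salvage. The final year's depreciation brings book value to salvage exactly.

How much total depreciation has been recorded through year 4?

$188,712

Depreciable base = $248,339 − $24,300 = $224,039.
Year 1: ⌊$248,339 × 150%/5⌋ = $74,501. Book value $173,838.
Year 2: ⌊$173,838 × 150%/5⌋ = $52,151. Book value $121,687.
Year 3: ⌊$121,687 × 150%/5⌋ = $36,506. Book value $85,181.
Year 4: ⌊$85,181 × 150%/5⌋ = $25,554. Book value $59,627.
Accumulated through year 4 = $248,339 − $59,627 = $188,712.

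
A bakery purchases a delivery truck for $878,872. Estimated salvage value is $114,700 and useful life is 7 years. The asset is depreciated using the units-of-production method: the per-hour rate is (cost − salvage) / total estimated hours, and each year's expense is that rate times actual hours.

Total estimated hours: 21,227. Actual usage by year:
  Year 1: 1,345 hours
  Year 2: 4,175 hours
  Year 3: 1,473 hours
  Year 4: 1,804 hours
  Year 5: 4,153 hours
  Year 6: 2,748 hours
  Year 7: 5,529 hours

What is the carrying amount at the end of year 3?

$627,124

Depreciable base = $878,872 − $114,700 = $764,172.
Rate = $764,172 / 21,227 hours = $36 per hour.
Year 1: 1,345 × $36 = $48,420. Book value $830,452.
Year 2: 4,175 × $36 = $150,300. Book value $680,152.
Year 3: 1,473 × $36 = $53,028. Book value $627,124.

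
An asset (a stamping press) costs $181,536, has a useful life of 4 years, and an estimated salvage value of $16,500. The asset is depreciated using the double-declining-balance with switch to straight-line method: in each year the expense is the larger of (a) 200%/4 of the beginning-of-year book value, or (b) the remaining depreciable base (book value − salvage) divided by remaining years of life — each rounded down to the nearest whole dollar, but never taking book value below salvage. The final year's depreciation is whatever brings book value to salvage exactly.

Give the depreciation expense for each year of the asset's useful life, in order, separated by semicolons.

Depreciable base = $181,536 − $16,500 = $165,036.
Year 1: DB = ⌊$181,536 × 200%/4⌋ = $90,768; SL = ⌊$165,036/4⌋ = $41,259 → take DB $90,768. Book value $90,768.
Year 2: DB = ⌊$90,768 × 200%/4⌋ = $45,384; SL = ⌊$74,268/3⌋ = $24,756 → take DB $45,384. Book value $45,384.
Year 3: DB = ⌊$45,384 × 200%/4⌋ = $22,692; SL = ⌊$28,884/2⌋ = $14,442 → take DB $22,692. Book value $22,692.
Year 4 (final): $22,692 − $16,500 = $6,192. Book value $16,500.

$90,768; $45,384; $22,692; $6,192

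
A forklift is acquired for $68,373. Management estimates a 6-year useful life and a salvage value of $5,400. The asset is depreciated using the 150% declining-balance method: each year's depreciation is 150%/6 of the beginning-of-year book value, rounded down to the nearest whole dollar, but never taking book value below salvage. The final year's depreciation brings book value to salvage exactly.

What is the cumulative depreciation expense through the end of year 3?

$39,528

Depreciable base = $68,373 − $5,400 = $62,973.
Year 1: ⌊$68,373 × 150%/6⌋ = $17,093. Book value $51,280.
Year 2: ⌊$51,280 × 150%/6⌋ = $12,820. Book value $38,460.
Year 3: ⌊$38,460 × 150%/6⌋ = $9,615. Book value $28,845.
Accumulated through year 3 = $68,373 − $28,845 = $39,528.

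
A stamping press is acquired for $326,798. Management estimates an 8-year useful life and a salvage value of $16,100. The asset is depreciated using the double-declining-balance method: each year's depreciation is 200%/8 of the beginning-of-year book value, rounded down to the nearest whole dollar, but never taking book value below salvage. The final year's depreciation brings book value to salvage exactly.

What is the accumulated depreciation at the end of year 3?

$188,929

Depreciable base = $326,798 − $16,100 = $310,698.
Year 1: ⌊$326,798 × 200%/8⌋ = $81,699. Book value $245,099.
Year 2: ⌊$245,099 × 200%/8⌋ = $61,274. Book value $183,825.
Year 3: ⌊$183,825 × 200%/8⌋ = $45,956. Book value $137,869.
Accumulated through year 3 = $326,798 − $137,869 = $188,929.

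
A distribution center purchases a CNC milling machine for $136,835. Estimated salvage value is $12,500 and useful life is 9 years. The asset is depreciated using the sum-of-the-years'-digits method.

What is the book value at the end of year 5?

Depreciable base = $136,835 − $12,500 = $124,335.
Sum of the years' digits = 9+8+7+6+5+4+3+2+1 = 45.
Year 1: $124,335 × 9/45 = $24,867. Book value $111,968.
Year 2: $124,335 × 8/45 = $22,104. Book value $89,864.
Year 3: $124,335 × 7/45 = $19,341. Book value $70,523.
Year 4: $124,335 × 6/45 = $16,578. Book value $53,945.
Year 5: $124,335 × 5/45 = $13,815. Book value $40,130.

$40,130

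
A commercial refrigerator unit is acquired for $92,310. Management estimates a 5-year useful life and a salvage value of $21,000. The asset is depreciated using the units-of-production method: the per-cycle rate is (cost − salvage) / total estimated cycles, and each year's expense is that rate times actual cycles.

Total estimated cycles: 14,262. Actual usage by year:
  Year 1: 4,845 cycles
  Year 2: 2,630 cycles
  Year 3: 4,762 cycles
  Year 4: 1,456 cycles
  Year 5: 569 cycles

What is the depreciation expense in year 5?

$2,845

Depreciable base = $92,310 − $21,000 = $71,310.
Rate = $71,310 / 14,262 cycles = $5 per cycle.
Year 1: 4,845 × $5 = $24,225. Book value $68,085.
Year 2: 2,630 × $5 = $13,150. Book value $54,935.
Year 3: 4,762 × $5 = $23,810. Book value $31,125.
Year 4: 1,456 × $5 = $7,280. Book value $23,845.
Year 5: 569 × $5 = $2,845. Book value $21,000.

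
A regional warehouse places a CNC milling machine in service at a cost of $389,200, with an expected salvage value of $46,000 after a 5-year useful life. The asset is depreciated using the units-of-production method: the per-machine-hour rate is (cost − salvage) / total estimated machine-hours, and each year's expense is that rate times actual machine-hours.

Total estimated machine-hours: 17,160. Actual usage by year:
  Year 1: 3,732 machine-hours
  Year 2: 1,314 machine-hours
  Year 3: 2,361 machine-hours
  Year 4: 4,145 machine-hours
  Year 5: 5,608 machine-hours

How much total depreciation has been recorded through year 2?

$100,920

Depreciable base = $389,200 − $46,000 = $343,200.
Rate = $343,200 / 17,160 machine-hours = $20 per machine-hour.
Year 1: 3,732 × $20 = $74,640. Book value $314,560.
Year 2: 1,314 × $20 = $26,280. Book value $288,280.
Accumulated through year 2 = $389,200 − $288,280 = $100,920.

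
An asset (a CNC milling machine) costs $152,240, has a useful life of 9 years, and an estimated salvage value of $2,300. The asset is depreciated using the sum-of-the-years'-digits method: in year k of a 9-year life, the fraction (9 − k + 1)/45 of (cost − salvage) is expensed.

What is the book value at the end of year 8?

$5,632

Depreciable base = $152,240 − $2,300 = $149,940.
Sum of the years' digits = 9+8+7+6+5+4+3+2+1 = 45.
Year 1: $149,940 × 9/45 = $29,988. Book value $122,252.
Year 2: $149,940 × 8/45 = $26,656. Book value $95,596.
Year 3: $149,940 × 7/45 = $23,324. Book value $72,272.
Year 4: $149,940 × 6/45 = $19,992. Book value $52,280.
Year 5: $149,940 × 5/45 = $16,660. Book value $35,620.
Year 6: $149,940 × 4/45 = $13,328. Book value $22,292.
Year 7: $149,940 × 3/45 = $9,996. Book value $12,296.
Year 8: $149,940 × 2/45 = $6,664. Book value $5,632.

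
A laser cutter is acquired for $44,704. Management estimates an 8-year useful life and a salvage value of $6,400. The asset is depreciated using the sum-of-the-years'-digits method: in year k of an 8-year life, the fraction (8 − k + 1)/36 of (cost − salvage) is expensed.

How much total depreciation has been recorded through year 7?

Depreciable base = $44,704 − $6,400 = $38,304.
Sum of the years' digits = 8+7+6+5+4+3+2+1 = 36.
Year 1: $38,304 × 8/36 = $8,512. Book value $36,192.
Year 2: $38,304 × 7/36 = $7,448. Book value $28,744.
Year 3: $38,304 × 6/36 = $6,384. Book value $22,360.
Year 4: $38,304 × 5/36 = $5,320. Book value $17,040.
Year 5: $38,304 × 4/36 = $4,256. Book value $12,784.
Year 6: $38,304 × 3/36 = $3,192. Book value $9,592.
Year 7: $38,304 × 2/36 = $2,128. Book value $7,464.
Accumulated through year 7 = $44,704 − $7,464 = $37,240.

$37,240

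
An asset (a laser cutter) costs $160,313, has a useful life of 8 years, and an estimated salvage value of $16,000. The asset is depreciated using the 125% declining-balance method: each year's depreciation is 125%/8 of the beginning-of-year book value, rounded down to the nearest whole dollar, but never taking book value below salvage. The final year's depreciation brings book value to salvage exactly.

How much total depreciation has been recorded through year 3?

$64,015

Depreciable base = $160,313 − $16,000 = $144,313.
Year 1: ⌊$160,313 × 125%/8⌋ = $25,048. Book value $135,265.
Year 2: ⌊$135,265 × 125%/8⌋ = $21,135. Book value $114,130.
Year 3: ⌊$114,130 × 125%/8⌋ = $17,832. Book value $96,298.
Accumulated through year 3 = $160,313 − $96,298 = $64,015.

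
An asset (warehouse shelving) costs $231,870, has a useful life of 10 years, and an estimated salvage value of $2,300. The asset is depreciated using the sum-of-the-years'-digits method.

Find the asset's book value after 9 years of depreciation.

Depreciable base = $231,870 − $2,300 = $229,570.
Sum of the years' digits = 10+9+8+7+6+5+4+3+2+1 = 55.
Year 1: $229,570 × 10/55 = $41,740. Book value $190,130.
Year 2: $229,570 × 9/55 = $37,566. Book value $152,564.
Year 3: $229,570 × 8/55 = $33,392. Book value $119,172.
Year 4: $229,570 × 7/55 = $29,218. Book value $89,954.
Year 5: $229,570 × 6/55 = $25,044. Book value $64,910.
Year 6: $229,570 × 5/55 = $20,870. Book value $44,040.
Year 7: $229,570 × 4/55 = $16,696. Book value $27,344.
Year 8: $229,570 × 3/55 = $12,522. Book value $14,822.
Year 9: $229,570 × 2/55 = $8,348. Book value $6,474.

$6,474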